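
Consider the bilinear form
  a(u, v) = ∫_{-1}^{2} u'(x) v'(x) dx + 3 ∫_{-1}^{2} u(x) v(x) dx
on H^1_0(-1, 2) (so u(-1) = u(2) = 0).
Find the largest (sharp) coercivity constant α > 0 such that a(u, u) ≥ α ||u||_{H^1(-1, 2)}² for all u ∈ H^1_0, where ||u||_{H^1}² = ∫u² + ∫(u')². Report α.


α = 1

Coercivity of a(·,·) on H^1_0(-1, 2) means a(u, u) ≥ α ||u||_{H^1}² for every u ∈ H^1_0.
The interval has length L = 3, and Poincaré/coercivity depend only on L. Here a(u, u) = ∫(u')² + (3)·∫u².
Here c = 3 ≥ 1, so a(u,u) = ∫(u')² + c∫u² ≥ ∫(u')² + ∫u² = ||u||_{H^1}², i.e. α = 1 works. No larger α is possible: a(u,u) ≥ α||u||_{H^1}² means (1−α)∫(u')² ≥ (α−c)∫u², and for the modes u_n = sin(nπ(x−x₀)/L) (x₀ the left endpoint) one has ∫u_n²/∫(u_n')² = (L/(nπ))² → 0, so a(u_n,u_n)/||u_n||_{H^1}² → 1. Hence the optimal constant is α = 1.
Therefore α = 1.


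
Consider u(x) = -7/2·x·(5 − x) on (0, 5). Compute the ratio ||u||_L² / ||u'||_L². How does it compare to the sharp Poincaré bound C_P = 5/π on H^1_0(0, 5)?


||u||_L² / ||u'||_L² = sqrt(10)/2 < C_P = 5/π.

u(x) = -7/2·x·(5 − x), so u'(x) = 7*x - 35/2.
u(x) = -7/2·x·(5 − x) vanishes at x = 0 and x = 5, so u ∈ H^1_0(0, 5). Differentiate via the product rule and integrate the resulting polynomials term by term.
  ∫_0^5 u² dx = ∫_0^5 (49*x^4/4 - 245*x^3/2 + 1225*x^2/4) dx. Term by term:
    ∫_0^5 49*x^4/4 dx = 30625/4;  ∫_0^5 -245*x^3/2 dx = -153125/8;  ∫_0^5 1225*x^2/4 dx = 153125/12.
  Sum: 30625/4 − 153125/8 + 153125/12 = 30625/24.
  ∫_0^5 (u')² dx = ∫_0^5 (49*x^2 - 245*x + 1225/4) dx. Term by term:
    ∫_0^5 49*x^2 dx = 6125/3;  ∫_0^5 -245*x dx = -6125/2;  ∫_0^5 1225/4 dx = 6125/4.
  Sum: 6125/3 − 6125/2 + 6125/4 = 6125/12.
∫_0^5 u² dx = 30625/24, so ||u||_L² = 175*sqrt(6)/12.
∫_0^5 (u')² dx = 6125/12, so ||u'||_L² = 35*sqrt(15)/6.
Ratio ||u||_L² / ||u'||_L² = sqrt(10)/2.
Sharp Poincaré constant on H^1_0(0, 5) is C_P = L/π = 5/π, achieved by sin(π/5·x).
A polynomial bump cannot attain the sharp Poincaré constant (only the first sine eigenfunction does), so the ratio is strictly less than C_P, consistent with ||u||_L² ≤ C_P ||u'||_L².


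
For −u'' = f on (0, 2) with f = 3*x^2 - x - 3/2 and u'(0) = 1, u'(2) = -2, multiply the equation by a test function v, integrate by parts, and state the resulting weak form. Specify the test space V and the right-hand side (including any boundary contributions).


V = H^1(0, 2) (v unrestricted at boundary; u is determined up to an additive constant); weak form: ∫_0^2 u'v' dx = ∫_0^2 (3*x^2 - x - 3/2) v dx − 2·v(2) − v(0) for all v ∈ V.

Multiply both sides by a test function v and integrate from 0 to 2:
  ∫_0^2 −u''(x) v(x) dx = ∫_0^2 f(x) v(x) dx.
Integrate the LHS by parts once:
  ∫_0^2 −u'' v dx = −[u'(x) v(x)]_0^2 + ∫_0^2 u'(x) v'(x) dx.
Thus ∫_0^2 u'(x) v'(x) dx = ∫_0^2 f(x) v(x) dx + [u'(x) v(x)]_0^2.
Choose V so that boundary terms are either known or forced to vanish.
u has inhomogeneous Neumann u'(0) = 1, u'(2) = -2. [u' v]_0^2 = (-2)·v(2) − (1)·v(0) = − 2·v(2) − v(0). Take V = H^1(0, 2); boundary term becomes part of RHS.
Weak formulation: find u (satisfying any essential BC) such that ∫_0^2 u'(x) v'(x) dx = ∫_0^2 f v dx − 2·v(2) − v(0) for all v ∈ V (Neumann data are natural BCs: they enter the RHS as boundary terms).
Substituting f(x) = 3*x^2 - x - 3/2, the right-hand side is ∫_0^2 (3*x^2 - x - 3/2) v dx − 2·v(2) − v(0).
Compatibility check (pure Neumann): taking v ≡ 1 ∈ V gives 0 = ∫_0^2 f dx + (-2) − (1), i.e. ∫_0^2 f dx must equal u'(0) − u'(2) = 3. Indeed ∫_0^2 (3*x^2 - x - 3/2) dx = 3, so the data are compatible. The solution is then unique only up to an additive constant (fix it e.g. by requiring ∫_0^2 u dx = 0).


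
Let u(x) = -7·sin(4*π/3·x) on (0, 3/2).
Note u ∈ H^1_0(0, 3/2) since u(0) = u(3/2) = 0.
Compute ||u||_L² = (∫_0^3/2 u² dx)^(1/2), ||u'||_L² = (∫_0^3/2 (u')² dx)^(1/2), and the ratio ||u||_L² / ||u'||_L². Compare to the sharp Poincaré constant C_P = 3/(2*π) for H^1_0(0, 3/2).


||u||_L² / ||u'||_L² = 3/(4*π) < C_P = 3/(2*π).

u(x) = -7·sin(4*π/3·x), so u'(x) = -28*π*cos(4*π*x/3)/3.
Writing u(x) = A·sin(kπx/L) with A = -7 and k = 2, use ∫_0^L sin²(kπx/L) dx = L/2 and ∫_0^L cos²(kπx/L) dx = L/2.
u² = 49·sin²(4*π/3·x) and (u')² = 784*π^2/9·cos²(4*π/3·x), and each of sin², cos² integrates to L/2 = 3/4 over (0, 3/2).
∫_0^3/2 u² dx = 147/4, so ||u||_L² = 7*sqrt(3)/2.
∫_0^3/2 (u')² dx = 196*π^2/3, so ||u'||_L² = 14*sqrt(3)*π/3.
Ratio ||u||_L² / ||u'||_L² = 3/(4*π).
Sharp Poincaré constant on H^1_0(0, 3/2) is C_P = L/π = 3/(2*π), achieved by sin(2*π/3·x).
This is the k = 2 harmonic; the ratio L/(kπ) is strictly less than C_P = L/π, consistent with the sharp inequality ||u||_L² ≤ C_P ||u'||_L².


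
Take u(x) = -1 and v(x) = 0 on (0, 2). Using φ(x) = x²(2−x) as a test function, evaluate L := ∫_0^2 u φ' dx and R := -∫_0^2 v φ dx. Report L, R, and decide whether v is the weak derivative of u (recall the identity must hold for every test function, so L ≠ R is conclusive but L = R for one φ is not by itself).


LHS = 0, RHS = 0. Yes, v = u' weakly.

u(x) = -1, classical derivative u'(x) = 0.
φ(x) = x²(2−x), so φ'(x) = x*(4 - 3*x).
Note φ(0) = φ(2) = 0, so the boundary term u·φ vanishes.
LHS = ∫_0^2 u(x) φ'(x) dx = ∫_0^2 (3*x^2 - 4*x) dx. Term by term:
  ∫_0^2 3*x^2 dx = 8;  ∫_0^2 -4*x dx = -8.
Sum: 8 − 8 = 0.
So LHS = 0.
∫_0^2 v(x) φ(x) dx = ∫_0^2 (0) dx. Term by term:
  ∫_0^2 0 dx = 0.
So RHS = -∫_0^2 v(x) φ(x) dx = 0.
LHS = RHS, so the identity holds for this test φ.
Moreover u is smooth here and v(x) = u'(x) = 0 pointwise, so the identity holds for every test function. Hence v is the weak derivative of u.


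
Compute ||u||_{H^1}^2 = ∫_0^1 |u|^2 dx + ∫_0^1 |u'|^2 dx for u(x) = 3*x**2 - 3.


||u||_{H^1}^2 = 84/5

The H^1 norm (squared) on an interval (0, L) is
  ||u||_{H^1}^2 = ∫_0^L u(x)^2 dx + ∫_0^L u'(x)^2 dx.
Compute u'(x) = 6*x.
Then u(x)^2 = 9*x**4 - 18*x**2 + 9 and u'(x)^2 = 36*x**2.
Integrate each monomial from 0 to 1 using ∫_0^1 c·x^n dx = c·1^(n+1)/(n+1):
  ∫_0^1 u(x)^2 dx = ∫_0^1 (9*x^4 - 18*x^2 + 9) dx. Term by term:
    ∫_0^1 9*x^4 dx = 9/5;  ∫_0^1 -18*x^2 dx = -6;  ∫_0^1 9 dx = 9.
  Sum: 9/5 − 6 + 9 = 24/5.
  ∫_0^1 u'(x)^2 dx = ∫_0^1 (36*x^2) dx. Term by term:
    ∫_0^1 36*x^2 dx = 12.
Adding: ||u||_{H^1}^2 = 24/5 + 12 = 84/5.


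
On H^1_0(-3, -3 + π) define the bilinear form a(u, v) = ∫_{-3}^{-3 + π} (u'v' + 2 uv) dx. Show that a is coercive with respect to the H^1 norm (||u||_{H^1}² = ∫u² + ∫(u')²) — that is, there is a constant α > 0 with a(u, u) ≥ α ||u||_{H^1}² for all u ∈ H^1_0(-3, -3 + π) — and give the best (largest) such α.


α = 1

Coercivity of a(·,·) on H^1_0(-3, -3 + π) means a(u, u) ≥ α ||u||_{H^1}² for every u ∈ H^1_0.
The interval has length L = π, and Poincaré/coercivity depend only on L. Here a(u, u) = ∫(u')² + (2)·∫u².
Here c = 2 ≥ 1, so a(u,u) = ∫(u')² + c∫u² ≥ ∫(u')² + ∫u² = ||u||_{H^1}², i.e. α = 1 works. No larger α is possible: a(u,u) ≥ α||u||_{H^1}² means (1−α)∫(u')² ≥ (α−c)∫u², and for the modes u_n = sin(nπ(x−x₀)/L) (x₀ the left endpoint) one has ∫u_n²/∫(u_n')² = (L/(nπ))² → 0, so a(u_n,u_n)/||u_n||_{H^1}² → 1. Hence the optimal constant is α = 1.
Therefore α = 1.


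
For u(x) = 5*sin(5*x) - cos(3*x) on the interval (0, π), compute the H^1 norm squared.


||u||_{H^1(0,π)}^2 = 330*π

u'(x) = 3*sin(3*x) + 25*cos(5*x).
Expand u² and (u')² and integrate term by term on (0, π), using: for integers n ≥ 1, ∫_0^π sin²(nx) dx = ∫_0^π cos²(nx) dx = π/2; for n ≠ n', ∫_0^π sin(nx)sin(n'x) dx = ∫_0^π cos(nx)cos(n'x) dx = 0; and by product-to-sum, ∫_0^π sin(nx)cos(n'x) dx = ½∫_0^π [sin((n+n')x) + sin((n−n')x)] dx, which is 0 when n+n' is even and 2n/(n²−n'²) when n+n' is odd (it need not vanish on (0, π)).
  u² squared terms: (-1)²·∫cos(3x)² dx = 1·π/2 = π/2;  (5)²·∫sin(5x)² dx = 25·π/2 = 25*π/2.
  u² cross terms: 2·(-1)·(5)·∫cos(3x)·sin(5x) dx = -10·(0) = 0.
  So ∫_0^π u² dx = π/2 + 25*π/2 + 0 = 13*π.
  (u')² squared terms: (3)²·∫sin(3x)² dx = 9·π/2 = 9*π/2;  (25)²·∫cos(5x)² dx = 625·π/2 = 625*π/2.
  (u')² cross terms: 2·(3)·(25)·∫sin(3x)·cos(5x) dx = 150·(0) = 0.
  So ∫_0^π (u')² dx = 9*π/2 + 625*π/2 + 0 = 317*π.
||u||_{H^1}^2 = (13*π) + (317*π) = 330*π.


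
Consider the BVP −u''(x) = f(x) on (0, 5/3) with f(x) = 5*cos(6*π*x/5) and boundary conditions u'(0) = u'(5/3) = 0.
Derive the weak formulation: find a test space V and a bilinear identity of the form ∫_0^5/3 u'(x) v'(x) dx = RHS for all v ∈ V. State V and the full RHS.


V = H^1(0, 5/3) (no boundary constraint on v; u is determined up to an additive constant); weak form: ∫_0^5/3 u'v' dx = ∫_0^5/3 (5*cos(6*π*x/5)) v dx for all v ∈ V.

Multiply both sides by a test function v and integrate from 0 to 5/3:
  ∫_0^5/3 −u''(x) v(x) dx = ∫_0^5/3 f(x) v(x) dx.
Integrate the LHS by parts once:
  ∫_0^5/3 −u'' v dx = −[u'(x) v(x)]_0^5/3 + ∫_0^5/3 u'(x) v'(x) dx.
Thus ∫_0^5/3 u'(x) v'(x) dx = ∫_0^5/3 f(x) v(x) dx + [u'(x) v(x)]_0^5/3.
Choose V so that boundary terms are either known or forced to vanish.
u has homogeneous Neumann: u'(0) = u'(5/3) = 0. So [u' v]_0^5/3 = 0·v(5/3) − 0·v(0) = 0 for any v; take V = H^1(0, 5/3).
Weak formulation: find u (satisfying any essential BC) such that ∫_0^5/3 u'(x) v'(x) dx = ∫_0^5/3 f v dx for all v ∈ V (homogeneous Neumann, so boundary terms vanish).
Substituting f(x) = 5*cos(6*π*x/5), the right-hand side is ∫_0^5/3 (5*cos(6*π*x/5)) v dx.
Compatibility check (pure Neumann): taking v ≡ 1 ∈ V gives 0 = ∫_0^5/3 f dx + (0) − (0), i.e. ∫_0^5/3 f dx must equal u'(0) − u'(5/3) = 0. Indeed ∫_0^5/3 (5*cos(6*π*x/5)) dx = 0, so the data are compatible. The solution is then unique only up to an additive constant (fix it e.g. by requiring ∫_0^5/3 u dx = 0).


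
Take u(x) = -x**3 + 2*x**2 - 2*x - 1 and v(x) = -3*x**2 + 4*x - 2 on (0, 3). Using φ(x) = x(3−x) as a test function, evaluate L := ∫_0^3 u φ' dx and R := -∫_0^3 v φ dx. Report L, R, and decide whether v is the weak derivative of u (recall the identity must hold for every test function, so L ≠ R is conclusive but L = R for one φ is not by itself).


LHS = 369/20, RHS = 369/20. Yes, v = u' weakly.

u(x) = -x**3 + 2*x**2 - 2*x - 1, classical derivative u'(x) = -3*x**2 + 4*x - 2.
φ(x) = x(3−x), so φ'(x) = 3 - 2*x.
Note φ(0) = φ(3) = 0, so the boundary term u·φ vanishes.
LHS = ∫_0^3 u(x) φ'(x) dx = ∫_0^3 (2*x^4 - 7*x^3 + 10*x^2 - 4*x - 3) dx. Term by term:
  ∫_0^3 2*x^4 dx = 486/5;  ∫_0^3 -7*x^3 dx = -567/4;  ∫_0^3 10*x^2 dx = 90;
  ∫_0^3 -4*x dx = -18;  ∫_0^3 -3 dx = -9.
Sum: 486/5 − 567/4 + 90 − 18 − 9 = 369/20.
So LHS = 369/20.
∫_0^3 v(x) φ(x) dx = ∫_0^3 (3*x^4 - 13*x^3 + 14*x^2 - 6*x) dx. Term by term:
  ∫_0^3 3*x^4 dx = 729/5;  ∫_0^3 -13*x^3 dx = -1053/4;  ∫_0^3 14*x^2 dx = 126;
  ∫_0^3 -6*x dx = -27.
Sum: 729/5 − 1053/4 + 126 − 27 = -369/20.
So RHS = -∫_0^3 v(x) φ(x) dx = 369/20.
LHS = RHS, so the identity holds for this test φ.
Moreover u is smooth here and v(x) = u'(x) = -3*x**2 + 4*x - 2 pointwise, so the identity holds for every test function. Hence v is the weak derivative of u.


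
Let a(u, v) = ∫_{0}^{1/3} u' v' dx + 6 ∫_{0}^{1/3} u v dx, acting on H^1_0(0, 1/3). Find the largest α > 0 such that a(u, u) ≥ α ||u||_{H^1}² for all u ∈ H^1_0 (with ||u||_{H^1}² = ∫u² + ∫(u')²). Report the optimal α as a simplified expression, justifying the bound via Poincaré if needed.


α = 1

Coercivity of a(·,·) on H^1_0(0, 1/3) means a(u, u) ≥ α ||u||_{H^1}² for every u ∈ H^1_0.
The interval has length L = 1/3, and Poincaré/coercivity depend only on L. Here a(u, u) = ∫(u')² + (6)·∫u².
Here c = 6 ≥ 1, so a(u,u) = ∫(u')² + c∫u² ≥ ∫(u')² + ∫u² = ||u||_{H^1}², i.e. α = 1 works. No larger α is possible: a(u,u) ≥ α||u||_{H^1}² means (1−α)∫(u')² ≥ (α−c)∫u², and for the modes u_n = sin(nπ(x−x₀)/L) (x₀ the left endpoint) one has ∫u_n²/∫(u_n')² = (L/(nπ))² → 0, so a(u_n,u_n)/||u_n||_{H^1}² → 1. Hence the optimal constant is α = 1.
Therefore α = 1.


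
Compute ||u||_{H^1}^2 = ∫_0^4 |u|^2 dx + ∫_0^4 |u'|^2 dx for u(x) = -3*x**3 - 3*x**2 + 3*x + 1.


||u||_{H^1}^2 = 1853416/35

The H^1 norm (squared) on an interval (0, L) is
  ||u||_{H^1}^2 = ∫_0^L u(x)^2 dx + ∫_0^L u'(x)^2 dx.
Compute u'(x) = -9*x**2 - 6*x + 3.
Then u(x)^2 = 9*x**6 + 18*x**5 - 9*x**4 - 24*x**3 + 3*x**2 + 6*x + 1 and u'(x)^2 = 81*x**4 + 108*x**3 - 18*x**2 - 36*x + 9.
Integrate each monomial from 0 to 4 using ∫_0^4 c·x^n dx = c·4^(n+1)/(n+1):
  ∫_0^4 u(x)^2 dx = ∫_0^4 (9*x^6 + 18*x^5 - 9*x^4 - 24*x^3 + 3*x^2 + 6*x + 1) dx. Term by term:
    ∫_0^4 9*x^6 dx = 147456/7;  ∫_0^4 18*x^5 dx = 12288;  ∫_0^4 -9*x^4 dx = -9216/5;
    ∫_0^4 -24*x^3 dx = -1536;  ∫_0^4 3*x^2 dx = 64;  ∫_0^4 6*x dx = 48;
    ∫_0^4 1 dx = 4.
  Sum: 147456/7 + 12288 − 9216/5 − 1536 + 64 + 48 + 4 = 1053148/35.
  ∫_0^4 u'(x)^2 dx = ∫_0^4 (81*x^4 + 108*x^3 - 18*x^2 - 36*x + 9) dx. Term by term:
    ∫_0^4 81*x^4 dx = 82944/5;  ∫_0^4 108*x^3 dx = 6912;  ∫_0^4 -18*x^2 dx = -384;
    ∫_0^4 -36*x dx = -288;  ∫_0^4 9 dx = 36.
  Sum: 82944/5 + 6912 − 384 − 288 + 36 = 114324/5.
Adding: ||u||_{H^1}^2 = 1053148/35 + 114324/5 = 1853416/35.


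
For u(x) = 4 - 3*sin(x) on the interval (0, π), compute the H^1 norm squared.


||u||_{H^1(0,π)}^2 = -48 + 25*π

u'(x) = -3*cos(x).
Expand u² and (u')² and integrate term by term on (0, π), using: for integers n ≥ 1, ∫_0^π sin²(nx) dx = ∫_0^π cos²(nx) dx = π/2; for n ≠ n', ∫_0^π sin(nx)sin(n'x) dx = ∫_0^π cos(nx)cos(n'x) dx = 0; and by product-to-sum, ∫_0^π sin(nx)cos(n'x) dx = ½∫_0^π [sin((n+n')x) + sin((n−n')x)] dx, which is 0 when n+n' is even and 2n/(n²−n'²) when n+n' is odd (it need not vanish on (0, π)). For the constant mode: ∫_0^π 1 dx = π, ∫_0^π cos(nx) dx = 0, ∫_0^π sin(nx) dx = (1−(−1)^n)/n.
  u² squared terms: (4)²·∫1 dx = 16·π = 16*π;  (-3)²·∫sin(x)² dx = 9·π/2 = 9*π/2.
  u² cross terms: 2·(4)·(-3)·∫1·sin(x) dx = -24·(2) = -48.
  So ∫_0^π u² dx = 16*π + 9*π/2 − 48 = -48 + 41*π/2.
  (u')² squared terms: (-3)²·∫cos(x)² dx = 9·π/2 = 9*π/2.
  So ∫_0^π (u')² dx = 9*π/2.
||u||_{H^1}^2 = (-48 + 41*π/2) + (9*π/2) = -48 + 25*π.


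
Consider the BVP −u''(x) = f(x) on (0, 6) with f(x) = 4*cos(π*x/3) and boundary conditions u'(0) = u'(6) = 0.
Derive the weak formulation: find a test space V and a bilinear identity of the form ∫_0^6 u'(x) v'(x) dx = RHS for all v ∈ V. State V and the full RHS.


V = H^1(0, 6) (no boundary constraint on v; u is determined up to an additive constant); weak form: ∫_0^6 u'v' dx = ∫_0^6 (4*cos(π*x/3)) v dx for all v ∈ V.

Multiply both sides by a test function v and integrate from 0 to 6:
  ∫_0^6 −u''(x) v(x) dx = ∫_0^6 f(x) v(x) dx.
Integrate the LHS by parts once:
  ∫_0^6 −u'' v dx = −[u'(x) v(x)]_0^6 + ∫_0^6 u'(x) v'(x) dx.
Thus ∫_0^6 u'(x) v'(x) dx = ∫_0^6 f(x) v(x) dx + [u'(x) v(x)]_0^6.
Choose V so that boundary terms are either known or forced to vanish.
u has homogeneous Neumann: u'(0) = u'(6) = 0. So [u' v]_0^6 = 0·v(6) − 0·v(0) = 0 for any v; take V = H^1(0, 6).
Weak formulation: find u (satisfying any essential BC) such that ∫_0^6 u'(x) v'(x) dx = ∫_0^6 f v dx for all v ∈ V (homogeneous Neumann, so boundary terms vanish).
Substituting f(x) = 4*cos(π*x/3), the right-hand side is ∫_0^6 (4*cos(π*x/3)) v dx.
Compatibility check (pure Neumann): taking v ≡ 1 ∈ V gives 0 = ∫_0^6 f dx + (0) − (0), i.e. ∫_0^6 f dx must equal u'(0) − u'(6) = 0. Indeed ∫_0^6 (4*cos(π*x/3)) dx = 0, so the data are compatible. The solution is then unique only up to an additive constant (fix it e.g. by requiring ∫_0^6 u dx = 0).


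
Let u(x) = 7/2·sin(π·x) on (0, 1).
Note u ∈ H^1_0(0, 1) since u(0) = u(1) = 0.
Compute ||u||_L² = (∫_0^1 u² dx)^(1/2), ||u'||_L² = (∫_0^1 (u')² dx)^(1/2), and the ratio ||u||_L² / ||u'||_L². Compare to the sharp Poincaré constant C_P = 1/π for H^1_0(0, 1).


||u||_L² / ||u'||_L² = 1/π = C_P.

u(x) = 7/2·sin(π·x), so u'(x) = 7*π*cos(π*x)/2.
Writing u(x) = A·sin(kπx/L) with A = 7/2 and k = 1, use ∫_0^L sin²(kπx/L) dx = L/2 and ∫_0^L cos²(kπx/L) dx = L/2.
u² = 49/4·sin²(π·x) and (u')² = 49*π^2/4·cos²(π·x), and each of sin², cos² integrates to L/2 = 1/2 over (0, 1).
∫_0^1 u² dx = 49/8, so ||u||_L² = 7*sqrt(2)/4.
∫_0^1 (u')² dx = 49*π^2/8, so ||u'||_L² = 7*sqrt(2)*π/4.
Ratio ||u||_L² / ||u'||_L² = 1/π.
Sharp Poincaré constant on H^1_0(0, 1) is C_P = L/π = 1/π, achieved by sin(π·x).
This is the k = 1 eigenfunction (up to amplitude), so the ratio equals the sharp Poincaré constant exactly.


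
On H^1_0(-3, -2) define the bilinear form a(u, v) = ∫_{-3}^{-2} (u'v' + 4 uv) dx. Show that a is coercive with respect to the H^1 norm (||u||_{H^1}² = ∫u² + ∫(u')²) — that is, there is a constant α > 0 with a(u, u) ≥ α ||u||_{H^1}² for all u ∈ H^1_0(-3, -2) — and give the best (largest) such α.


α = 1

Coercivity of a(·,·) on H^1_0(-3, -2) means a(u, u) ≥ α ||u||_{H^1}² for every u ∈ H^1_0.
The interval has length L = 1, and Poincaré/coercivity depend only on L. Here a(u, u) = ∫(u')² + (4)·∫u².
Here c = 4 ≥ 1, so a(u,u) = ∫(u')² + c∫u² ≥ ∫(u')² + ∫u² = ||u||_{H^1}², i.e. α = 1 works. No larger α is possible: a(u,u) ≥ α||u||_{H^1}² means (1−α)∫(u')² ≥ (α−c)∫u², and for the modes u_n = sin(nπ(x−x₀)/L) (x₀ the left endpoint) one has ∫u_n²/∫(u_n')² = (L/(nπ))² → 0, so a(u_n,u_n)/||u_n||_{H^1}² → 1. Hence the optimal constant is α = 1.
Therefore α = 1.


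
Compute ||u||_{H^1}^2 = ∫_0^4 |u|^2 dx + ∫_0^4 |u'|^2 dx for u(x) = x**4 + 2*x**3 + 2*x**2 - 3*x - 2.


||u||_{H^1}^2 = 51495452/315

The H^1 norm (squared) on an interval (0, L) is
  ||u||_{H^1}^2 = ∫_0^L u(x)^2 dx + ∫_0^L u'(x)^2 dx.
Compute u'(x) = 4*x**3 + 6*x**2 + 4*x - 3.
Then u(x)^2 = x**8 + 4*x**7 + 8*x**6 + 2*x**5 - 12*x**4 - 20*x**3 + x**2 + 12*x + 4 and u'(x)^2 = 16*x**6 + 48*x**5 + 68*x**4 + 24*x**3 - 20*x**2 - 24*x + 9.
Integrate each monomial from 0 to 4 using ∫_0^4 c·x^n dx = c·4^(n+1)/(n+1):
  ∫_0^4 u(x)^2 dx = ∫_0^4 (x^8 + 4*x^7 + 8*x^6 + 2*x^5 - 12*x^4 - 20*x^3 + x^2 + 12*x + 4) dx. Term by term:
    ∫_0^4 x^8 dx = 262144/9;  ∫_0^4 4*x^7 dx = 32768;  ∫_0^4 8*x^6 dx = 131072/7;
    ∫_0^4 2*x^5 dx = 4096/3;  ∫_0^4 -12*x^4 dx = -12288/5;  ∫_0^4 -20*x^3 dx = -1280;
    ∫_0^4 x^2 dx = 64/3;  ∫_0^4 12*x dx = 96;  ∫_0^4 4 dx = 16.
  Sum: 262144/9 + 32768 + 131072/7 + 4096/3 − 12288/5 − 1280 + 64/3 + 96 + 16 = 24689936/315.
  ∫_0^4 u'(x)^2 dx = ∫_0^4 (16*x^6 + 48*x^5 + 68*x^4 + 24*x^3 - 20*x^2 - 24*x + 9) dx. Term by term:
    ∫_0^4 16*x^6 dx = 262144/7;  ∫_0^4 48*x^5 dx = 32768;  ∫_0^4 68*x^4 dx = 69632/5;
    ∫_0^4 24*x^3 dx = 1536;  ∫_0^4 -20*x^2 dx = -1280/3;  ∫_0^4 -24*x dx = -192;
    ∫_0^4 9 dx = 36.
  Sum: 262144/7 + 32768 + 69632/5 + 1536 − 1280/3 − 192 + 36 = 8935172/105.
Adding: ||u||_{H^1}^2 = 24689936/315 + 8935172/105 = 51495452/315.


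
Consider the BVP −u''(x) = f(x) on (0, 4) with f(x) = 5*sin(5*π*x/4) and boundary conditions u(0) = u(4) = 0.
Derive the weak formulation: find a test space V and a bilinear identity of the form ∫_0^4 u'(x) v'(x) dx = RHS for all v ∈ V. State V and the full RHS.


V = H^1_0(0, 4) (so v(0) = v(4) = 0); weak form: ∫_0^4 u'v' dx = ∫_0^4 (5*sin(5*π*x/4)) v dx for all v ∈ V.

Multiply both sides by a test function v and integrate from 0 to 4:
  ∫_0^4 −u''(x) v(x) dx = ∫_0^4 f(x) v(x) dx.
Integrate the LHS by parts once:
  ∫_0^4 −u'' v dx = −[u'(x) v(x)]_0^4 + ∫_0^4 u'(x) v'(x) dx.
Thus ∫_0^4 u'(x) v'(x) dx = ∫_0^4 f(x) v(x) dx + [u'(x) v(x)]_0^4.
Choose V so that boundary terms are either known or forced to vanish.
u is Dirichlet: u(0) = u(4) = 0. Let V = H^1_0(0, 4); then v(0) = v(4) = 0, and [u' v]_0^4 = 0.
Weak formulation: find u (satisfying any essential BC) such that ∫_0^4 u'(x) v'(x) dx = ∫_0^4 f v dx for all v ∈ V.
Substituting f(x) = 5*sin(5*π*x/4), the right-hand side is ∫_0^4 (5*sin(5*π*x/4)) v dx.


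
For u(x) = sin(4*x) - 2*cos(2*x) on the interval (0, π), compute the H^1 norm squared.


||u||_{H^1(0,π)}^2 = 37*π/2

u'(x) = 4*sin(2*x) + 4*cos(4*x).
Expand u² and (u')² and integrate term by term on (0, π), using: for integers n ≥ 1, ∫_0^π sin²(nx) dx = ∫_0^π cos²(nx) dx = π/2; for n ≠ n', ∫_0^π sin(nx)sin(n'x) dx = ∫_0^π cos(nx)cos(n'x) dx = 0; and by product-to-sum, ∫_0^π sin(nx)cos(n'x) dx = ½∫_0^π [sin((n+n')x) + sin((n−n')x)] dx, which is 0 when n+n' is even and 2n/(n²−n'²) when n+n' is odd (it need not vanish on (0, π)).
  u² squared terms: (-2)²·∫cos(2x)² dx = 4·π/2 = 2*π;  (1)²·∫sin(4x)² dx = 1·π/2 = π/2.
  u² cross terms: 2·(-2)·(1)·∫cos(2x)·sin(4x) dx = -4·(0) = 0.
  So ∫_0^π u² dx = 2*π + π/2 + 0 = 5*π/2.
  (u')² squared terms: (4)²·∫cos(4x)² dx = 16·π/2 = 8*π;  (4)²·∫sin(2x)² dx = 16·π/2 = 8*π.
  (u')² cross terms: 2·(4)·(4)·∫cos(4x)·sin(2x) dx = 32·(0) = 0.
  So ∫_0^π (u')² dx = 8*π + 8*π + 0 = 16*π.
||u||_{H^1}^2 = (5*π/2) + (16*π) = 37*π/2.


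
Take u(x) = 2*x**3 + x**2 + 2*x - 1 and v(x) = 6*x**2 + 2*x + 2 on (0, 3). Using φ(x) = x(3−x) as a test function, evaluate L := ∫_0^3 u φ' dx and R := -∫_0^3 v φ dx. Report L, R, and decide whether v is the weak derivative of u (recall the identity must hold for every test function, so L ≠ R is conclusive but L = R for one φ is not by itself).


LHS = -477/5, RHS = -477/5. Yes, v = u' weakly.

u(x) = 2*x**3 + x**2 + 2*x - 1, classical derivative u'(x) = 6*x**2 + 2*x + 2.
φ(x) = x(3−x), so φ'(x) = 3 - 2*x.
Note φ(0) = φ(3) = 0, so the boundary term u·φ vanishes.
LHS = ∫_0^3 u(x) φ'(x) dx = ∫_0^3 (-4*x^4 + 4*x^3 - x^2 + 8*x - 3) dx. Term by term:
  ∫_0^3 -4*x^4 dx = -972/5;  ∫_0^3 4*x^3 dx = 81;  ∫_0^3 -x^2 dx = -9;
  ∫_0^3 8*x dx = 36;  ∫_0^3 -3 dx = -9.
Sum: -972/5 + 81 − 9 + 36 − 9 = -477/5.
So LHS = -477/5.
∫_0^3 v(x) φ(x) dx = ∫_0^3 (-6*x^4 + 16*x^3 + 4*x^2 + 6*x) dx. Term by term:
  ∫_0^3 -6*x^4 dx = -1458/5;  ∫_0^3 16*x^3 dx = 324;  ∫_0^3 4*x^2 dx = 36;
  ∫_0^3 6*x dx = 27.
Sum: -1458/5 + 324 + 36 + 27 = 477/5.
So RHS = -∫_0^3 v(x) φ(x) dx = -477/5.
LHS = RHS, so the identity holds for this test φ.
Moreover u is smooth here and v(x) = u'(x) = 6*x**2 + 2*x + 2 pointwise, so the identity holds for every test function. Hence v is the weak derivative of u.


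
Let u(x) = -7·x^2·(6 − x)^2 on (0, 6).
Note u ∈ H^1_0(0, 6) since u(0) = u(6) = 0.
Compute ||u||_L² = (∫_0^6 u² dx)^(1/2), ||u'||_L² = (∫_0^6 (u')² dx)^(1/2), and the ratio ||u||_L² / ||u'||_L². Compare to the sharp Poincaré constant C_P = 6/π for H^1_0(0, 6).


||u||_L² / ||u'||_L² = sqrt(3) < C_P = 6/π.

u(x) = -7·x^2·(6 − x)^2, so u'(x) = 28*x*(-x^2 + 9*x - 18).
u(x) = -7·x^2·(6 − x)^2 vanishes at x = 0 and x = 6, so u ∈ H^1_0(0, 6). Differentiate via the product rule and integrate the resulting polynomials term by term.
  ∫_0^6 u² dx = ∫_0^6 (49*x^8 - 1176*x^7 + 10584*x^6 - 42336*x^5 + 63504*x^4) dx. Term by term:
    ∫_0^6 49*x^8 dx = 54867456;  ∫_0^6 -1176*x^7 dx = -246903552;  ∫_0^6 10584*x^6 dx = 423263232;
    ∫_0^6 -42336*x^5 dx = -329204736;  ∫_0^6 63504*x^4 dx = 493807104/5.
  Sum: 54867456 − 246903552 + 423263232 − 329204736 + 493807104/5 = 3919104/5.
  ∫_0^6 (u')² dx = ∫_0^6 (784*x^6 - 14112*x^5 + 91728*x^4 - 254016*x^3 + 254016*x^2) dx. Term by term:
    ∫_0^6 784*x^6 dx = 31352832;  ∫_0^6 -14112*x^5 dx = -109734912;  ∫_0^6 91728*x^4 dx = 713276928/5;
    ∫_0^6 -254016*x^3 dx = -82301184;  ∫_0^6 254016*x^2 dx = 18289152.
  Sum: 31352832 − 109734912 + 713276928/5 − 82301184 + 18289152 = 1306368/5.
∫_0^6 u² dx = 3919104/5, so ||u||_L² = 432*sqrt(105)/5.
∫_0^6 (u')² dx = 1306368/5, so ||u'||_L² = 432*sqrt(35)/5.
Ratio ||u||_L² / ||u'||_L² = sqrt(3).
Sharp Poincaré constant on H^1_0(0, 6) is C_P = L/π = 6/π, achieved by sin(π/6·x).
A polynomial bump cannot attain the sharp Poincaré constant (only the first sine eigenfunction does), so the ratio is strictly less than C_P, consistent with ||u||_L² ≤ C_P ||u'||_L².


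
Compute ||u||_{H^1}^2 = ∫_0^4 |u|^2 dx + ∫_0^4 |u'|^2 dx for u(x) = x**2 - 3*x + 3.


||u||_{H^1}^2 = 872/15

The H^1 norm (squared) on an interval (0, L) is
  ||u||_{H^1}^2 = ∫_0^L u(x)^2 dx + ∫_0^L u'(x)^2 dx.
Compute u'(x) = 2*x - 3.
Then u(x)^2 = x**4 - 6*x**3 + 15*x**2 - 18*x + 9 and u'(x)^2 = 4*x**2 - 12*x + 9.
Integrate each monomial from 0 to 4 using ∫_0^4 c·x^n dx = c·4^(n+1)/(n+1):
  ∫_0^4 u(x)^2 dx = ∫_0^4 (x^4 - 6*x^3 + 15*x^2 - 18*x + 9) dx. Term by term:
    ∫_0^4 x^4 dx = 1024/5;  ∫_0^4 -6*x^3 dx = -384;  ∫_0^4 15*x^2 dx = 320;
    ∫_0^4 -18*x dx = -144;  ∫_0^4 9 dx = 36.
  Sum: 1024/5 − 384 + 320 − 144 + 36 = 164/5.
  ∫_0^4 u'(x)^2 dx = ∫_0^4 (4*x^2 - 12*x + 9) dx. Term by term:
    ∫_0^4 4*x^2 dx = 256/3;  ∫_0^4 -12*x dx = -96;  ∫_0^4 9 dx = 36.
  Sum: 256/3 − 96 + 36 = 76/3.
Adding: ||u||_{H^1}^2 = 164/5 + 76/3 = 872/15.


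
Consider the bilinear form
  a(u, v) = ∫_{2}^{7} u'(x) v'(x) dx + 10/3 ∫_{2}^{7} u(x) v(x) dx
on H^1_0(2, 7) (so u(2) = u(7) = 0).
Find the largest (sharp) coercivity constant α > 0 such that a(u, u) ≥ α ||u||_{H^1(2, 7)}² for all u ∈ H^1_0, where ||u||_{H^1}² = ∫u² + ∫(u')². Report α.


α = 1

Coercivity of a(·,·) on H^1_0(2, 7) means a(u, u) ≥ α ||u||_{H^1}² for every u ∈ H^1_0.
The interval has length L = 5, and Poincaré/coercivity depend only on L. Here a(u, u) = ∫(u')² + (10/3)·∫u².
Here c = 10/3 ≥ 1, so a(u,u) = ∫(u')² + c∫u² ≥ ∫(u')² + ∫u² = ||u||_{H^1}², i.e. α = 1 works. No larger α is possible: a(u,u) ≥ α||u||_{H^1}² means (1−α)∫(u')² ≥ (α−c)∫u², and for the modes u_n = sin(nπ(x−x₀)/L) (x₀ the left endpoint) one has ∫u_n²/∫(u_n')² = (L/(nπ))² → 0, so a(u_n,u_n)/||u_n||_{H^1}² → 1. Hence the optimal constant is α = 1.
Therefore α = 1.


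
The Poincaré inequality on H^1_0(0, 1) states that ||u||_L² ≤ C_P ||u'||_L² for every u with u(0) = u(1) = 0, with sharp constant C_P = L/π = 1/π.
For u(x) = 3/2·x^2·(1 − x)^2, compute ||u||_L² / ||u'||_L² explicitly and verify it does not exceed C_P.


||u||_L² / ||u'||_L² = sqrt(3)/6 < C_P = 1/π.

u(x) = 3/2·x^2·(1 − x)^2, so u'(x) = 3*x*(x - 1)*(2*x - 1).
u(x) = 3/2·x^2·(1 − x)^2 vanishes at x = 0 and x = 1, so u ∈ H^1_0(0, 1). Differentiate via the product rule and integrate the resulting polynomials term by term.
  ∫_0^1 u² dx = ∫_0^1 (9*x^8/4 - 9*x^7 + 27*x^6/2 - 9*x^5 + 9*x^4/4) dx. Term by term:
    ∫_0^1 9*x^8/4 dx = 1/4;  ∫_0^1 -9*x^7 dx = -9/8;  ∫_0^1 27*x^6/2 dx = 27/14;
    ∫_0^1 -9*x^5 dx = -3/2;  ∫_0^1 9*x^4/4 dx = 9/20.
  Sum: 1/4 − 9/8 + 27/14 − 3/2 + 9/20 = 1/280.
  ∫_0^1 (u')² dx = ∫_0^1 (36*x^6 - 108*x^5 + 117*x^4 - 54*x^3 + 9*x^2) dx. Term by term:
    ∫_0^1 36*x^6 dx = 36/7;  ∫_0^1 -108*x^5 dx = -18;  ∫_0^1 117*x^4 dx = 117/5;
    ∫_0^1 -54*x^3 dx = -27/2;  ∫_0^1 9*x^2 dx = 3.
  Sum: 36/7 − 18 + 117/5 − 27/2 + 3 = 3/70.
∫_0^1 u² dx = 1/280, so ||u||_L² = sqrt(70)/140.
∫_0^1 (u')² dx = 3/70, so ||u'||_L² = sqrt(210)/70.
Ratio ||u||_L² / ||u'||_L² = sqrt(3)/6.
Sharp Poincaré constant on H^1_0(0, 1) is C_P = L/π = 1/π, achieved by sin(π·x).
A polynomial bump cannot attain the sharp Poincaré constant (only the first sine eigenfunction does), so the ratio is strictly less than C_P, consistent with ||u||_L² ≤ C_P ||u'||_L².


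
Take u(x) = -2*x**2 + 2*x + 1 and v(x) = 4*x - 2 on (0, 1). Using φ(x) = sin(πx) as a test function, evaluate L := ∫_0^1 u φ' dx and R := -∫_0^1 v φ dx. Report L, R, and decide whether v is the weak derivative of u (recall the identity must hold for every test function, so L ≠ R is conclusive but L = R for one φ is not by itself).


LHS = 0, RHS = 0. No, v is not the weak derivative of u.

u(x) = -2*x**2 + 2*x + 1, classical derivative u'(x) = 2 - 4*x.
φ(x) = sin(πx), so φ'(x) = π*cos(π*x).
Note φ(0) = φ(1) = 0, so the boundary term u·φ vanishes.
LHS = ∫_0^1 u(x) φ'(x) dx = ∫_0^1 (-2*π*x^2*cos(π*x) + 2*π*x*cos(π*x) + π*cos(π*x)) dx. Term by term:
  ∫_0^1 π*cos(π*x) dx = 0;  ∫_0^1 -2*π*x^2*cos(π*x) dx = 4/π;  ∫_0^1 2*π*x*cos(π*x) dx = -4/π.
Sum: 0 + 4/π − 4/π = 0.
So LHS = 0.
∫_0^1 v(x) φ(x) dx = ∫_0^1 (4*x*sin(π*x) - 2*sin(π*x)) dx. Term by term:
  ∫_0^1 -2*sin(π*x) dx = -4/π;  ∫_0^1 4*x*sin(π*x) dx = 4/π.
Sum: -4/π + 4/π = 0.
So RHS = -∫_0^1 v(x) φ(x) dx = 0.
LHS = RHS, so the identity holds for this particular φ. But this is necessary, not sufficient: a weak derivative must satisfy the identity for EVERY test function in C_c^∞(0, 1).
Here u is smooth, so its weak derivative equals its classical derivative u'(x) = 2 - 4*x. Since v(x) = 4*x - 2 ≠ u'(x), v is NOT the weak derivative of u — the agreement for this single φ is a coincidence (the difference v − u' happens to be L²-orthogonal to this φ).


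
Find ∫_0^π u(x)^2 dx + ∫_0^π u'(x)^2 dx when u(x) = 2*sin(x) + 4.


||u||_{H^1(0,π)}^2 = 32 + 20*π

u'(x) = 2*cos(x).
Expand u² and (u')² and integrate term by term on (0, π), using: for integers n ≥ 1, ∫_0^π sin²(nx) dx = ∫_0^π cos²(nx) dx = π/2; for n ≠ n', ∫_0^π sin(nx)sin(n'x) dx = ∫_0^π cos(nx)cos(n'x) dx = 0; and by product-to-sum, ∫_0^π sin(nx)cos(n'x) dx = ½∫_0^π [sin((n+n')x) + sin((n−n')x)] dx, which is 0 when n+n' is even and 2n/(n²−n'²) when n+n' is odd (it need not vanish on (0, π)). For the constant mode: ∫_0^π 1 dx = π, ∫_0^π cos(nx) dx = 0, ∫_0^π sin(nx) dx = (1−(−1)^n)/n.
  u² squared terms: (4)²·∫1 dx = 16·π = 16*π;  (2)²·∫sin(x)² dx = 4·π/2 = 2*π.
  u² cross terms: 2·(4)·(2)·∫1·sin(x) dx = 16·(2) = 32.
  So ∫_0^π u² dx = 16*π + 2*π + 32 = 32 + 18*π.
  (u')² squared terms: (2)²·∫cos(x)² dx = 4·π/2 = 2*π.
  So ∫_0^π (u')² dx = 2*π.
||u||_{H^1}^2 = (32 + 18*π) + (2*π) = 32 + 20*π.


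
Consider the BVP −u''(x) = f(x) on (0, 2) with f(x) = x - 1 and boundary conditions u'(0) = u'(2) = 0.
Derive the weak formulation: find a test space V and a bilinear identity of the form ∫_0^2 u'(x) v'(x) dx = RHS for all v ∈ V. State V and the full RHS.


V = H^1(0, 2) (no boundary constraint on v; u is determined up to an additive constant); weak form: ∫_0^2 u'v' dx = ∫_0^2 (x - 1) v dx for all v ∈ V.

Multiply both sides by a test function v and integrate from 0 to 2:
  ∫_0^2 −u''(x) v(x) dx = ∫_0^2 f(x) v(x) dx.
Integrate the LHS by parts once:
  ∫_0^2 −u'' v dx = −[u'(x) v(x)]_0^2 + ∫_0^2 u'(x) v'(x) dx.
Thus ∫_0^2 u'(x) v'(x) dx = ∫_0^2 f(x) v(x) dx + [u'(x) v(x)]_0^2.
Choose V so that boundary terms are either known or forced to vanish.
u has homogeneous Neumann: u'(0) = u'(2) = 0. So [u' v]_0^2 = 0·v(2) − 0·v(0) = 0 for any v; take V = H^1(0, 2).
Weak formulation: find u (satisfying any essential BC) such that ∫_0^2 u'(x) v'(x) dx = ∫_0^2 f v dx for all v ∈ V (homogeneous Neumann, so boundary terms vanish).
Substituting f(x) = x - 1, the right-hand side is ∫_0^2 (x - 1) v dx.
Compatibility check (pure Neumann): taking v ≡ 1 ∈ V gives 0 = ∫_0^2 f dx + (0) − (0), i.e. ∫_0^2 f dx must equal u'(0) − u'(2) = 0. Indeed ∫_0^2 (x - 1) dx = 0, so the data are compatible. The solution is then unique only up to an additive constant (fix it e.g. by requiring ∫_0^2 u dx = 0).


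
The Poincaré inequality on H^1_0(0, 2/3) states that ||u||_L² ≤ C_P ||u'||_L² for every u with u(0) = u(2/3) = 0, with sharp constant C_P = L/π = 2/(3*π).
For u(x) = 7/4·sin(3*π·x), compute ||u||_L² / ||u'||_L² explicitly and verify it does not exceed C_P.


||u||_L² / ||u'||_L² = 1/(3*π) < C_P = 2/(3*π).

u(x) = 7/4·sin(3*π·x), so u'(x) = 21*π*cos(3*π*x)/4.
Writing u(x) = A·sin(kπx/L) with A = 7/4 and k = 2, use ∫_0^L sin²(kπx/L) dx = L/2 and ∫_0^L cos²(kπx/L) dx = L/2.
u² = 49/16·sin²(3*π·x) and (u')² = 441*π^2/16·cos²(3*π·x), and each of sin², cos² integrates to L/2 = 1/3 over (0, 2/3).
∫_0^2/3 u² dx = 49/48, so ||u||_L² = 7*sqrt(3)/12.
∫_0^2/3 (u')² dx = 147*π^2/16, so ||u'||_L² = 7*sqrt(3)*π/4.
Ratio ||u||_L² / ||u'||_L² = 1/(3*π).
Sharp Poincaré constant on H^1_0(0, 2/3) is C_P = L/π = 2/(3*π), achieved by sin(3*π/2·x).
This is the k = 2 harmonic; the ratio L/(kπ) is strictly less than C_P = L/π, consistent with the sharp inequality ||u||_L² ≤ C_P ||u'||_L².


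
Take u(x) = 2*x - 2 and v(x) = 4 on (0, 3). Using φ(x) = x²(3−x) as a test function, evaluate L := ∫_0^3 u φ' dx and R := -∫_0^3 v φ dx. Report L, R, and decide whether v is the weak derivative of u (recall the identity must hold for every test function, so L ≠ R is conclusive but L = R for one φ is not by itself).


LHS = -27/2, RHS = -27. No, v is not the weak derivative of u.

u(x) = 2*x - 2, classical derivative u'(x) = 2.
φ(x) = x²(3−x), so φ'(x) = 3*x*(2 - x).
Note φ(0) = φ(3) = 0, so the boundary term u·φ vanishes.
LHS = ∫_0^3 u(x) φ'(x) dx = ∫_0^3 (-6*x^3 + 18*x^2 - 12*x) dx. Term by term:
  ∫_0^3 -6*x^3 dx = -243/2;  ∫_0^3 18*x^2 dx = 162;  ∫_0^3 -12*x dx = -54.
Sum: -243/2 + 162 − 54 = -27/2.
So LHS = -27/2.
∫_0^3 v(x) φ(x) dx = ∫_0^3 (-4*x^3 + 12*x^2) dx. Term by term:
  ∫_0^3 -4*x^3 dx = -81;  ∫_0^3 12*x^2 dx = 108.
Sum: -81 + 108 = 27.
So RHS = -∫_0^3 v(x) φ(x) dx = -27.
LHS − RHS = 27/2 ≠ 0, so the identity fails.
(For a valid weak derivative the identity must hold for EVERY test function, in particular this one. The failure shows v is NOT the weak derivative of u.)
Correct weak derivative would be u'(x) = 2.


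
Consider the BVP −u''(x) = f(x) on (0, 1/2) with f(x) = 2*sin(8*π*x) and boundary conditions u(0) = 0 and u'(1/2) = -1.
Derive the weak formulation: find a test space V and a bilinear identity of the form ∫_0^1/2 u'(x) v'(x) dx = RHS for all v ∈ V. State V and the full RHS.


V = {v ∈ H^1(0, 1/2) : v(0) = 0} (test functions vanish at x = 0 where u is specified); weak form: ∫_0^1/2 u'v' dx = ∫_0^1/2 (2*sin(8*π*x)) v dx − v(1/2) for all v ∈ V.

Multiply both sides by a test function v and integrate from 0 to 1/2:
  ∫_0^1/2 −u''(x) v(x) dx = ∫_0^1/2 f(x) v(x) dx.
Integrate the LHS by parts once:
  ∫_0^1/2 −u'' v dx = −[u'(x) v(x)]_0^1/2 + ∫_0^1/2 u'(x) v'(x) dx.
Thus ∫_0^1/2 u'(x) v'(x) dx = ∫_0^1/2 f(x) v(x) dx + [u'(x) v(x)]_0^1/2.
Choose V so that boundary terms are either known or forced to vanish.
Mixed BC: u(0) = 0 (Dirichlet) and u'(1/2) = -1 (Neumann). Define V = {v ∈ H^1(0, 1/2) : v(0) = 0}. Then [u' v]_0^1/2 = u'(1/2)·v(1/2) − u'(0)·0 = − v(1/2).
Weak formulation: find u (satisfying any essential BC) such that ∫_0^1/2 u'(x) v'(x) dx = ∫_0^1/2 f v dx − v(1/2) for all v ∈ V (Dirichlet at 0 absorbed into V; Neumann datum at x = 1/2 contributes the boundary term).
Substituting f(x) = 2*sin(8*π*x), the right-hand side is ∫_0^1/2 (2*sin(8*π*x)) v dx − v(1/2).


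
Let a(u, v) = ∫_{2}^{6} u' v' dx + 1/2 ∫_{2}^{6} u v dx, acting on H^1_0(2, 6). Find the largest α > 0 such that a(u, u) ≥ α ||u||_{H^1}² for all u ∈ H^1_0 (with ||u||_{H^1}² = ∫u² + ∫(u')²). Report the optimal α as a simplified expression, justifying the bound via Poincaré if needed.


α = (8 + π^2)/(π^2 + 16)

Coercivity of a(·,·) on H^1_0(2, 6) means a(u, u) ≥ α ||u||_{H^1}² for every u ∈ H^1_0.
The interval has length L = 4, and Poincaré/coercivity depend only on L. Here a(u, u) = ∫(u')² + (1/2)·∫u².
Here 0 < c = 1/2 < 1. The condition a(u,u) ≥ α||u||_{H^1}² reads (1−α)∫(u')² ≥ (α−c)∫u². Any admissible α is ≤ 1 (rapidly oscillating u have ∫u²/∫(u')² → 0), and α = 1 would force 0 ≥ (1−c)∫u², impossible since c < 1; so 1−α > 0. By the sharp Poincaré inequality on H^1_0 of an interval of length L, ∫(u')² ≥ (π/L)²∫u² with equality for the first sine mode sin(π(x−x₀)/L) (x₀ the left endpoint), so the inequality holds for all u iff (1−α)(π/L)² ≥ α − c, i.e. α ≤ ((π/L)² + c)/((π/L)² + 1) = (1 + c(L/π)²)/(1 + (L/π)²). With (π/L)² = π^2/16 and c = 1/2, the largest admissible constant is α = ((π/L)² + c)/((π/L)² + 1).
Simplifying, α = (8 + π^2)/(π^2 + 16).


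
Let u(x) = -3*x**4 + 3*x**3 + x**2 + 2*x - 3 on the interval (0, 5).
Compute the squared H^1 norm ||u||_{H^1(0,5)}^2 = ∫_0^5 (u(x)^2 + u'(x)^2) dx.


||u||_{H^1}^2 = 26091055/12

The H^1 norm (squared) on an interval (0, L) is
  ||u||_{H^1}^2 = ∫_0^L u(x)^2 dx + ∫_0^L u'(x)^2 dx.
Compute u'(x) = -12*x**3 + 9*x**2 + 2*x + 2.
Then u(x)^2 = 9*x**8 - 18*x**7 + 3*x**6 - 6*x**5 + 31*x**4 - 14*x**3 - 2*x**2 - 12*x + 9 and u'(x)^2 = 144*x**6 - 216*x**5 + 33*x**4 - 12*x**3 + 40*x**2 + 8*x + 4.
Integrate each monomial from 0 to 5 using ∫_0^5 c·x^n dx = c·5^(n+1)/(n+1):
  ∫_0^5 u(x)^2 dx = ∫_0^5 (9*x^8 - 18*x^7 + 3*x^6 - 6*x^5 + 31*x^4 - 14*x^3 - 2*x^2 - 12*x + 9) dx. Term by term:
    ∫_0^5 9*x^8 dx = 1953125;  ∫_0^5 -18*x^7 dx = -3515625/4;  ∫_0^5 3*x^6 dx = 234375/7;
    ∫_0^5 -6*x^5 dx = -15625;  ∫_0^5 31*x^4 dx = 19375;  ∫_0^5 -14*x^3 dx = -4375/2;
    ∫_0^5 -2*x^2 dx = -250/3;  ∫_0^5 -12*x dx = -150;  ∫_0^5 9 dx = 45.
  Sum: 1953125 − 3515625/4 + 234375/7 − 15625 + 19375 − 4375/2 − 250/3 − 150 + 45 = 93162305/84.
  ∫_0^5 u'(x)^2 dx = ∫_0^5 (144*x^6 - 216*x^5 + 33*x^4 - 12*x^3 + 40*x^2 + 8*x + 4) dx. Term by term:
    ∫_0^5 144*x^6 dx = 11250000/7;  ∫_0^5 -216*x^5 dx = -562500;  ∫_0^5 33*x^4 dx = 20625;
    ∫_0^5 -12*x^3 dx = -1875;  ∫_0^5 40*x^2 dx = 5000/3;  ∫_0^5 8*x dx = 100;
    ∫_0^5 4 dx = 20.
  Sum: 11250000/7 − 562500 + 20625 − 1875 + 5000/3 + 100 + 20 = 22368770/21.
Adding: ||u||_{H^1}^2 = 93162305/84 + 22368770/21 = 26091055/12.


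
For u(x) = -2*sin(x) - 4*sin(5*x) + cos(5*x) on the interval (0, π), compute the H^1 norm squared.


||u||_{H^1(0,π)}^2 = 225*π

u'(x) = -5*sin(5*x) - 2*cos(x) - 20*cos(5*x).
Expand u² and (u')² and integrate term by term on (0, π), using: for integers n ≥ 1, ∫_0^π sin²(nx) dx = ∫_0^π cos²(nx) dx = π/2; for n ≠ n', ∫_0^π sin(nx)sin(n'x) dx = ∫_0^π cos(nx)cos(n'x) dx = 0; and by product-to-sum, ∫_0^π sin(nx)cos(n'x) dx = ½∫_0^π [sin((n+n')x) + sin((n−n')x)] dx, which is 0 when n+n' is even and 2n/(n²−n'²) when n+n' is odd (it need not vanish on (0, π)).
  u² squared terms: (-4)²·∫sin(5x)² dx = 16·π/2 = 8*π;  (-2)²·∫sin(x)² dx = 4·π/2 = 2*π;  (1)²·∫cos(5x)² dx = 1·π/2 = π/2.
  u² cross terms: 2·(-4)·(-2)·∫sin(5x)·sin(x) dx = 16·(0) = 0;  2·(-4)·(1)·∫sin(5x)·cos(5x) dx = -8·(0) = 0;  2·(-2)·(1)·∫sin(x)·cos(5x) dx = -4·(0) = 0.
  So ∫_0^π u² dx = 8*π + 2*π + π/2 + 0 + 0 + 0 = 21*π/2.
  (u')² squared terms: (-20)²·∫cos(5x)² dx = 400·π/2 = 200*π;  (-5)²·∫sin(5x)² dx = 25·π/2 = 25*π/2;  (-2)²·∫cos(x)² dx = 4·π/2 = 2*π.
  (u')² cross terms: 2·(-20)·(-5)·∫cos(5x)·sin(5x) dx = 200·(0) = 0;  2·(-20)·(-2)·∫cos(5x)·cos(x) dx = 80·(0) = 0;  2·(-5)·(-2)·∫sin(5x)·cos(x) dx = 20·(0) = 0.
  So ∫_0^π (u')² dx = 200*π + 25*π/2 + 2*π + 0 + 0 + 0 = 429*π/2.
||u||_{H^1}^2 = (21*π/2) + (429*π/2) = 225*π.


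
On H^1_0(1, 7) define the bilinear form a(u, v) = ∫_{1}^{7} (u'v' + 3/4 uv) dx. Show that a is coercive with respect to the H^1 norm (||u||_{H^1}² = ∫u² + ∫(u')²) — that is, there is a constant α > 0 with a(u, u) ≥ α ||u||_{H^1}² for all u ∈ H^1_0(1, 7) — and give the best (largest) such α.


α = (π^2 + 27)/(π^2 + 36)

Coercivity of a(·,·) on H^1_0(1, 7) means a(u, u) ≥ α ||u||_{H^1}² for every u ∈ H^1_0.
The interval has length L = 6, and Poincaré/coercivity depend only on L. Here a(u, u) = ∫(u')² + (3/4)·∫u².
Here 0 < c = 3/4 < 1. The condition a(u,u) ≥ α||u||_{H^1}² reads (1−α)∫(u')² ≥ (α−c)∫u². Any admissible α is ≤ 1 (rapidly oscillating u have ∫u²/∫(u')² → 0), and α = 1 would force 0 ≥ (1−c)∫u², impossible since c < 1; so 1−α > 0. By the sharp Poincaré inequality on H^1_0 of an interval of length L, ∫(u')² ≥ (π/L)²∫u² with equality for the first sine mode sin(π(x−x₀)/L) (x₀ the left endpoint), so the inequality holds for all u iff (1−α)(π/L)² ≥ α − c, i.e. α ≤ ((π/L)² + c)/((π/L)² + 1) = (1 + c(L/π)²)/(1 + (L/π)²). With (π/L)² = π^2/36 and c = 3/4, the largest admissible constant is α = ((π/L)² + c)/((π/L)² + 1).
Simplifying, α = (π^2 + 27)/(π^2 + 36).
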